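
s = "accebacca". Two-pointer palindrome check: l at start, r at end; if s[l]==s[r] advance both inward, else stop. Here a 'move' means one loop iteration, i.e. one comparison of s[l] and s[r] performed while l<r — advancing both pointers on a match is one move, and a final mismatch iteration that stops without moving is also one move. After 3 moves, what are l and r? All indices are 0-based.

[0,8] 'a'=='a' → l++,r--
[1,7] 'c'=='c' → l++,r--
[2,6] 'c'=='c' → l++,r--

l=3, r=5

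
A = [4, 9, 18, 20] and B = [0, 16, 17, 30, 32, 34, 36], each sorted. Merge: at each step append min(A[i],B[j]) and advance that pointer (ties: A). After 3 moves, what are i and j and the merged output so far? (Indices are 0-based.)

[i=0,j=0] A[i]=4>B[j]=0 take 0 → j++
[i=0,j=1] A[i]=4<=B[j]=16 take 4 → i++
[i=1,j=1] A[i]=9<=B[j]=16 take 9 → i++

i=2, j=1, merged so far=[0, 4, 9]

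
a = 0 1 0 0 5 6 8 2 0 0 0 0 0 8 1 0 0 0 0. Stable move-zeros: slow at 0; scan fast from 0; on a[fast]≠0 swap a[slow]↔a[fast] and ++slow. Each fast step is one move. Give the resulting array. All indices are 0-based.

[1, 5, 6, 8, 2, 8, 1, 0, 0, 0, 0, 0, 0, 0, 0, 0, 0, 0, 0]

(s=0,f=0) a[fast]=0 → fast++
(s=0,f=1) a[fast]=1≠0 swap→a[0]=1 → slow++,fast++
(s=1,f=2) a[fast]=0 → fast++
(s=1,f=3) a[fast]=0 → fast++
(s=1,f=4) a[fast]=5≠0 swap→a[1]=5 → slow++,fast++
(s=2,f=5) a[fast]=6≠0 swap→a[2]=6 → slow++,fast++
(s=3,f=6) a[fast]=8≠0 swap→a[3]=8 → slow++,fast++
(s=4,f=7) a[fast]=2≠0 swap→a[4]=2 → slow++,fast++
(s=5,f=8) a[fast]=0 → fast++
(s=5,f=9) a[fast]=0 → fast++
(s=5,f=10) a[fast]=0 → fast++
(s=5,f=11) a[fast]=0 → fast++
(s=5,f=12) a[fast]=0 → fast++
(s=5,f=13) a[fast]=8≠0 swap→a[5]=8 → slow++,fast++
(s=6,f=14) a[fast]=1≠0 swap→a[6]=1 → slow++,fast++
(s=7,f=15) a[fast]=0 → fast++
(s=7,f=16) a[fast]=0 → fast++
(s=7,f=17) a[fast]=0 → fast++
(s=7,f=18) a[fast]=0 → fast++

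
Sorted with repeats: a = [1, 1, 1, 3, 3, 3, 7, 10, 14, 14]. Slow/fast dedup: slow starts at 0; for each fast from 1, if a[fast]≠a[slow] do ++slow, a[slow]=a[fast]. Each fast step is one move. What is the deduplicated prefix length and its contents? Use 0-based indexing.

length 5; prefix = [1, 3, 7, 10, 14]

slow=0 fast=1: a[fast]=1=a[slow] dup, fast++
slow=0 fast=2: a[fast]=1=a[slow] dup, fast++
slow=0 fast=3: a[fast]=3≠a[slow]=1 write a[1]=3, slow++,fast++
slow=1 fast=4: a[fast]=3=a[slow] dup, fast++
slow=1 fast=5: a[fast]=3=a[slow] dup, fast++
slow=1 fast=6: a[fast]=7≠a[slow]=3 write a[2]=7, slow++,fast++
slow=2 fast=7: a[fast]=10≠a[slow]=7 write a[3]=10, slow++,fast++
slow=3 fast=8: a[fast]=14≠a[slow]=10 write a[4]=14, slow++,fast++
slow=4 fast=9: a[fast]=14=a[slow] dup, fast++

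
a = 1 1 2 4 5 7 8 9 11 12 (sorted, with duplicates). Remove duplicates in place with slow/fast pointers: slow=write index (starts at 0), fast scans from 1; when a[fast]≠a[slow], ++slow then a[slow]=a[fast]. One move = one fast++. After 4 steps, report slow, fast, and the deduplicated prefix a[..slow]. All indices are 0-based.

(s=0,f=1) a[fast]=1=a[slow] dup → fast++
(s=0,f=2) a[fast]=2≠a[slow]=1 write a[1]=2 → slow++,fast++
(s=1,f=3) a[fast]=4≠a[slow]=2 write a[2]=4 → slow++,fast++
(s=2,f=4) a[fast]=5≠a[slow]=4 write a[3]=5 → slow++,fast++

slow=3, fast=5, prefix=[1, 2, 4, 5]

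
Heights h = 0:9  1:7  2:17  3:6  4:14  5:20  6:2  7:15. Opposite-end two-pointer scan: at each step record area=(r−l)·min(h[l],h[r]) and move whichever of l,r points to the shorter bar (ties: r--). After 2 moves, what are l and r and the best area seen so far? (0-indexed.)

[0,7] min(9,15)*7=63 best=63 * → l++
[1,7] min(7,15)*6=42 best=63 → l++

l=2, r=7, best area=63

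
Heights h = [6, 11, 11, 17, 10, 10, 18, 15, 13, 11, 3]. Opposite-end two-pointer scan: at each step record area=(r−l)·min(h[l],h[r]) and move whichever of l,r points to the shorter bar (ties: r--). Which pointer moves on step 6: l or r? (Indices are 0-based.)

r

[0,10] min(6,3)*10=30 best=30 * → r--
[0,9] min(6,11)*9=54 best=54 * → l++
[1,9] min(11,11)*8=88 best=88 * → r--
[1,8] min(11,13)*7=77 best=88 → l++
[2,8] min(11,13)*6=66 best=88 → l++
[3,8] min(17,13)*5=65 best=88 → r--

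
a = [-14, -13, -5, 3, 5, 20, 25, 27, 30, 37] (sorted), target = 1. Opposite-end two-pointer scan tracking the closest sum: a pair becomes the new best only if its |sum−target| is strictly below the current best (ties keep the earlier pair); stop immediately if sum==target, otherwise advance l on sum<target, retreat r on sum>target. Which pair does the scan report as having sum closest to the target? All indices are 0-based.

pair (-5, 5) with sum 0 (|Δ|=1)

l=0 r=9: -14+37=23 d=22 *, r--
l=0 r=8: -14+30=16 d=15 *, r--
l=0 r=7: -14+27=13 d=12 *, r--
l=0 r=6: -14+25=11 d=10 *, r--
l=0 r=5: -14+20=6 d=5 *, r--
l=0 r=4: -14+5=-9 d=10, l++
l=1 r=4: -13+5=-8 d=9, l++
l=2 r=4: -5+5=0 d=1 *, l++
l=3 r=4: 3+5=8 d=7, r--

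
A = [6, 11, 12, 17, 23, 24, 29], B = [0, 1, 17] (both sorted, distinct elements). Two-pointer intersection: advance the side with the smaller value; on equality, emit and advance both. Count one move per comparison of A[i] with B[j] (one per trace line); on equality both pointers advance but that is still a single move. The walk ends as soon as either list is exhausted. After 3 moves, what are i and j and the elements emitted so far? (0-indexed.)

i=0 j=0: 6>0, j++
i=0 j=1: 6>1, j++
i=0 j=2: 6<17, i++

i=1, j=2, emitted=[]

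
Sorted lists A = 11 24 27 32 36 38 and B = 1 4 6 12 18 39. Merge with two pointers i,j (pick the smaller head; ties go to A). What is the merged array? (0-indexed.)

[1, 4, 6, 11, 12, 18, 24, 27, 32, 36, 38, 39]

i=0 j=0: A[i]=11>B[j]=1 take 1, j++
i=0 j=1: A[i]=11>B[j]=4 take 4, j++
i=0 j=2: A[i]=11>B[j]=6 take 6, j++
i=0 j=3: A[i]=11<=B[j]=12 take 11, i++
i=1 j=3: A[i]=24>B[j]=12 take 12, j++
i=1 j=4: A[i]=24>B[j]=18 take 18, j++
i=1 j=5: A[i]=24<=B[j]=39 take 24, i++
i=2 j=5: A[i]=27<=B[j]=39 take 27, i++
i=3 j=5: A[i]=32<=B[j]=39 take 32, i++
i=4 j=5: A[i]=36<=B[j]=39 take 36, i++
i=5 j=5: A[i]=38<=B[j]=39 take 38, i++
i=6 j=5: A done, take B[j]=39, j++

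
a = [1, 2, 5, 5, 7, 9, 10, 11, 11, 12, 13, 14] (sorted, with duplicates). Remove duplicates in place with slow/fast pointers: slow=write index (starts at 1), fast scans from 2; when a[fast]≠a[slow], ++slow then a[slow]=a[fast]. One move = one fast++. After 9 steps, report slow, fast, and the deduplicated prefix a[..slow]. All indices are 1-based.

slow=1 fast=2: a[fast]=2≠a[slow]=1 write a[2]=2, slow++,fast++
slow=2 fast=3: a[fast]=5≠a[slow]=2 write a[3]=5, slow++,fast++
slow=3 fast=4: a[fast]=5=a[slow] dup, fast++
slow=3 fast=5: a[fast]=7≠a[slow]=5 write a[4]=7, slow++,fast++
slow=4 fast=6: a[fast]=9≠a[slow]=7 write a[5]=9, slow++,fast++
slow=5 fast=7: a[fast]=10≠a[slow]=9 write a[6]=10, slow++,fast++
slow=6 fast=8: a[fast]=11≠a[slow]=10 write a[7]=11, slow++,fast++
slow=7 fast=9: a[fast]=11=a[slow] dup, fast++
slow=7 fast=10: a[fast]=12≠a[slow]=11 write a[8]=12, slow++,fast++

slow=8, fast=11, prefix=[1, 2, 5, 7, 9, 10, 11, 12]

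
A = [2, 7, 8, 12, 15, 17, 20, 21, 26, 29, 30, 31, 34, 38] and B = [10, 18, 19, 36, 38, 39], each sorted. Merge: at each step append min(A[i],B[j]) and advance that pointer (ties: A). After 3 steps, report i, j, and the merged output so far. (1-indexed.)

[i=1,j=1] A[i]=2<=B[j]=10 take 2 → i++
[i=2,j=1] A[i]=7<=B[j]=10 take 7 → i++
[i=3,j=1] A[i]=8<=B[j]=10 take 8 → i++

i=4, j=1, merged so far=[2, 7, 8]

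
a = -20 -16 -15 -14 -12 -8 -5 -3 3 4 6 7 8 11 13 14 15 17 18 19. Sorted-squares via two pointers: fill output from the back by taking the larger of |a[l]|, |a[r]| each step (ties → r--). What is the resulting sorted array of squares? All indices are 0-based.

[9, 9, 16, 25, 36, 49, 64, 64, 121, 144, 169, 196, 196, 225, 225, 256, 289, 324, 361, 400]

[0,19] |-20|>|19| out[19]=400 → l++
[1,19] |-16|<=|19| out[18]=361 → r--
[1,18] |-16|<=|18| out[17]=324 → r--
[1,17] |-16|<=|17| out[16]=289 → r--
[1,16] |-16|>|15| out[15]=256 → l++
[2,16] |-15|<=|15| out[14]=225 → r--
[2,15] |-15|>|14| out[13]=225 → l++
[3,15] |-14|<=|14| out[12]=196 → r--
[3,14] |-14|>|13| out[11]=196 → l++
[4,14] |-12|<=|13| out[10]=169 → r--
[4,13] |-12|>|11| out[9]=144 → l++
[5,13] |-8|<=|11| out[8]=121 → r--
[5,12] |-8|<=|8| out[7]=64 → r--
[5,11] |-8|>|7| out[6]=64 → l++
[6,11] |-5|<=|7| out[5]=49 → r--
[6,10] |-5|<=|6| out[4]=36 → r--
[6,9] |-5|>|4| out[3]=25 → l++
[7,9] |-3|<=|4| out[2]=16 → r--
[7,8] |-3|<=|3| out[1]=9 → r--
[7,7] |-3|<=|-3| out[0]=9 → r--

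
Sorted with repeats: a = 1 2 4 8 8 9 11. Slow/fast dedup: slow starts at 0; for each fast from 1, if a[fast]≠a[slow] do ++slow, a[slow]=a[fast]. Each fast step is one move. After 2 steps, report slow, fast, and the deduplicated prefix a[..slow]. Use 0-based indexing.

slow=2, fast=3, prefix=[1, 2, 4]

(s=0,f=1) a[fast]=2≠a[slow]=1 write a[1]=2 → slow++,fast++
(s=1,f=2) a[fast]=4≠a[slow]=2 write a[2]=4 → slow++,fast++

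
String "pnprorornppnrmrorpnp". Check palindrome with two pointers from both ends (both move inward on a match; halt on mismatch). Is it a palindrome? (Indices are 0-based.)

not a palindrome (mismatch at 6,13)

l=0 r=19: 'p'=='p', l++,r--
l=1 r=18: 'n'=='n', l++,r--
l=2 r=17: 'p'=='p', l++,r--
l=3 r=16: 'r'=='r', l++,r--
l=4 r=15: 'o'=='o', l++,r--
l=5 r=14: 'r'=='r', l++,r--
l=6 r=13: 'o'!='m', stop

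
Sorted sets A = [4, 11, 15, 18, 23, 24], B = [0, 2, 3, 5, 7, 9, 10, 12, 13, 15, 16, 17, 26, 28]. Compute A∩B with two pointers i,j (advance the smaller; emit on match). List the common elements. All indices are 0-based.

intersection = [15]

i=0 j=0: 4>0, j++
i=0 j=1: 4>2, j++
i=0 j=2: 4>3, j++
i=0 j=3: 4<5, i++
i=1 j=3: 11>5, j++
i=1 j=4: 11>7, j++
i=1 j=5: 11>9, j++
i=1 j=6: 11>10, j++
i=1 j=7: 11<12, i++
i=2 j=7: 15>12, j++
i=2 j=8: 15>13, j++
i=2 j=9: 15==15 emit, i++,j++
i=3 j=10: 18>16, j++
i=3 j=11: 18>17, j++
i=3 j=12: 18<26, i++
i=4 j=12: 23<26, i++
i=5 j=12: 24<26, i++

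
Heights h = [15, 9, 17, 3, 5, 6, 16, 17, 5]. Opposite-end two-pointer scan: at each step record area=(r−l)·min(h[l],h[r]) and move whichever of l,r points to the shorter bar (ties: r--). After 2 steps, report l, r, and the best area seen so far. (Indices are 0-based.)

l=1, r=7, best area=105

[0,8] min(15,5)*8=40 best=40 * → r--
[0,7] min(15,17)*7=105 best=105 * → l++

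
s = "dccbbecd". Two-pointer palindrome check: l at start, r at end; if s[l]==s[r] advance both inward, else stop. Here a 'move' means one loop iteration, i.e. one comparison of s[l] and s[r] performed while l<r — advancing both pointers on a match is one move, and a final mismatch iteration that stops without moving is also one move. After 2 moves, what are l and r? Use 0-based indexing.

l=2, r=5

l=0 r=7: 'd'=='d', l++,r--
l=1 r=6: 'c'=='c', l++,r--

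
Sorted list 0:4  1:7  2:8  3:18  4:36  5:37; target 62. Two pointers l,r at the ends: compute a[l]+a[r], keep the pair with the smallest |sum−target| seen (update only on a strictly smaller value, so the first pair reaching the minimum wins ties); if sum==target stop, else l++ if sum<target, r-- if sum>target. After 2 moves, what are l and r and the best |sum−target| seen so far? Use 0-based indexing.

l=0 r=5: 4+37=41 d=21 *, l++
l=1 r=5: 7+37=44 d=18 *, l++

l=2, r=5, best |Δ|=18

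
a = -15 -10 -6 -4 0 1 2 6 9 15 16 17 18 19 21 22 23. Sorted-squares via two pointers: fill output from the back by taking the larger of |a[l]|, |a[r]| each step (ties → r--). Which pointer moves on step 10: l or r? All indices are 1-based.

l

[1,17] |-15|<=|23| out[17]=529 → r--
[1,16] |-15|<=|22| out[16]=484 → r--
[1,15] |-15|<=|21| out[15]=441 → r--
[1,14] |-15|<=|19| out[14]=361 → r--
[1,13] |-15|<=|18| out[13]=324 → r--
[1,12] |-15|<=|17| out[12]=289 → r--
[1,11] |-15|<=|16| out[11]=256 → r--
[1,10] |-15|<=|15| out[10]=225 → r--
[1,9] |-15|>|9| out[9]=225 → l++
[2,9] |-10|>|9| out[8]=100 → l++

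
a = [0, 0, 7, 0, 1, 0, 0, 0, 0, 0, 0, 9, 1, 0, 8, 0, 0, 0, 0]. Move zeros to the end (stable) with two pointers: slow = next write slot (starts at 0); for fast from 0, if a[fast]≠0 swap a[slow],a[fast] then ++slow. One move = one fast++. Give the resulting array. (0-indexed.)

[7, 1, 9, 1, 8, 0, 0, 0, 0, 0, 0, 0, 0, 0, 0, 0, 0, 0, 0]

(s=0,f=0) a[fast]=0 → fast++
(s=0,f=1) a[fast]=0 → fast++
(s=0,f=2) a[fast]=7≠0 swap→a[0]=7 → slow++,fast++
(s=1,f=3) a[fast]=0 → fast++
(s=1,f=4) a[fast]=1≠0 swap→a[1]=1 → slow++,fast++
(s=2,f=5) a[fast]=0 → fast++
(s=2,f=6) a[fast]=0 → fast++
(s=2,f=7) a[fast]=0 → fast++
(s=2,f=8) a[fast]=0 → fast++
(s=2,f=9) a[fast]=0 → fast++
(s=2,f=10) a[fast]=0 → fast++
(s=2,f=11) a[fast]=9≠0 swap→a[2]=9 → slow++,fast++
(s=3,f=12) a[fast]=1≠0 swap→a[3]=1 → slow++,fast++
(s=4,f=13) a[fast]=0 → fast++
(s=4,f=14) a[fast]=8≠0 swap→a[4]=8 → slow++,fast++
(s=5,f=15) a[fast]=0 → fast++
(s=5,f=16) a[fast]=0 → fast++
(s=5,f=17) a[fast]=0 → fast++
(s=5,f=18) a[fast]=0 → fast++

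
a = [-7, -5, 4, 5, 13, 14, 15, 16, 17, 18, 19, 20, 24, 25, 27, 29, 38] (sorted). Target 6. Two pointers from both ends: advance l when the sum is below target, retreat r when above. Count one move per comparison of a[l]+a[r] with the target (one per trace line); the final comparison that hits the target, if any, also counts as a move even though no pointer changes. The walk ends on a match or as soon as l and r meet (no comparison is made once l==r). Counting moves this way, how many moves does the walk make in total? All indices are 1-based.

[1,17] -7+38=31 >6 → r--
[1,16] -7+29=22 >6 → r--
[1,15] -7+27=20 >6 → r--
[1,14] -7+25=18 >6 → r--
[1,13] -7+24=17 >6 → r--
[1,12] -7+20=13 >6 → r--
[1,11] -7+19=12 >6 → r--
[1,10] -7+18=11 >6 → r--
[1,9] -7+17=10 >6 → r--
[1,8] -7+16=9 >6 → r--
[1,7] -7+15=8 >6 → r--
[1,6] -7+14=7 >6 → r--
[1,5] -7+13=6 → found

13 moves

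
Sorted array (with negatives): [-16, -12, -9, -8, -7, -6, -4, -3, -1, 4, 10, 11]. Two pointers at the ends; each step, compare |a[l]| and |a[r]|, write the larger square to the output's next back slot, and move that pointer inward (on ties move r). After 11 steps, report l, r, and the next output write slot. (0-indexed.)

[0,11] |-16|>|11| out[11]=256 → l++
[1,11] |-12|>|11| out[10]=144 → l++
[2,11] |-9|<=|11| out[9]=121 → r--
[2,10] |-9|<=|10| out[8]=100 → r--
[2,9] |-9|>|4| out[7]=81 → l++
[3,9] |-8|>|4| out[6]=64 → l++
[4,9] |-7|>|4| out[5]=49 → l++
[5,9] |-6|>|4| out[4]=36 → l++
[6,9] |-4|<=|4| out[3]=16 → r--
[6,8] |-4|>|-1| out[2]=16 → l++
[7,8] |-3|>|-1| out[1]=9 → l++

l=8, r=8, next write slot=0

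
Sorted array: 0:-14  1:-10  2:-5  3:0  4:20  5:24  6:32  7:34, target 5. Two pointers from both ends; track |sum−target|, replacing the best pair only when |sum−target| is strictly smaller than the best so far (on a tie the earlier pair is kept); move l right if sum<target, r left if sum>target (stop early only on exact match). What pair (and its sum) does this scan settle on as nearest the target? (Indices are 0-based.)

[0,7] -14+34=20 d=15 * → r--
[0,6] -14+32=18 d=13 * → r--
[0,5] -14+24=10 d=5 * → r--
[0,4] -14+20=6 d=1 * → r--
[0,3] -14+0=-14 d=19 → l++
[1,3] -10+0=-10 d=15 → l++
[2,3] -5+0=-5 d=10 → l++

pair (-14, 20) with sum 6 (|Δ|=1)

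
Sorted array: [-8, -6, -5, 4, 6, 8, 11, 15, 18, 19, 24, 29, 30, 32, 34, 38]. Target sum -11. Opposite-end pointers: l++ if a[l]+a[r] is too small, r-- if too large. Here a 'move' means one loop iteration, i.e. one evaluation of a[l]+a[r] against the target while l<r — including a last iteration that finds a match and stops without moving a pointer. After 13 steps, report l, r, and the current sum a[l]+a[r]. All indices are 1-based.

l=1 r=16: -8+38=30 >-11, r--
l=1 r=15: -8+34=26 >-11, r--
l=1 r=14: -8+32=24 >-11, r--
l=1 r=13: -8+30=22 >-11, r--
l=1 r=12: -8+29=21 >-11, r--
l=1 r=11: -8+24=16 >-11, r--
l=1 r=10: -8+19=11 >-11, r--
l=1 r=9: -8+18=10 >-11, r--
l=1 r=8: -8+15=7 >-11, r--
l=1 r=7: -8+11=3 >-11, r--
l=1 r=6: -8+8=0 >-11, r--
l=1 r=5: -8+6=-2 >-11, r--
l=1 r=4: -8+4=-4 >-11, r--

l=1, r=3, sum=-13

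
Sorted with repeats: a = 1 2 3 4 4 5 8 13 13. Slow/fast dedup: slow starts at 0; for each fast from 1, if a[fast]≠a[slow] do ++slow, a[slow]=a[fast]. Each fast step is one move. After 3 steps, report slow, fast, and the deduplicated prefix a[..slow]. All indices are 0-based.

slow=3, fast=4, prefix=[1, 2, 3, 4]

(s=0,f=1) a[fast]=2≠a[slow]=1 write a[1]=2 → slow++,fast++
(s=1,f=2) a[fast]=3≠a[slow]=2 write a[2]=3 → slow++,fast++
(s=2,f=3) a[fast]=4≠a[slow]=3 write a[3]=4 → slow++,fast++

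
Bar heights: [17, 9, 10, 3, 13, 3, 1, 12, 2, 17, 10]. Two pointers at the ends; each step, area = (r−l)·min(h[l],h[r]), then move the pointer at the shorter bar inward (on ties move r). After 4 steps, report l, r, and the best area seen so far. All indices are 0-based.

l=0, r=6, best area=153

[0,10] min(17,10)*10=100 best=100 * → r--
[0,9] min(17,17)*9=153 best=153 * → r--
[0,8] min(17,2)*8=16 best=153 → r--
[0,7] min(17,12)*7=84 best=153 → r--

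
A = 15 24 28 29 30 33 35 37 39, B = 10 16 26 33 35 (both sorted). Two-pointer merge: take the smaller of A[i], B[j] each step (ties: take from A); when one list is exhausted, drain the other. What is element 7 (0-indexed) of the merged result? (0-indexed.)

[i=0,j=0] A[i]=15>B[j]=10 take 10 → j++
[i=0,j=1] A[i]=15<=B[j]=16 take 15 → i++
[i=1,j=1] A[i]=24>B[j]=16 take 16 → j++
[i=1,j=2] A[i]=24<=B[j]=26 take 24 → i++
[i=2,j=2] A[i]=28>B[j]=26 take 26 → j++
[i=2,j=3] A[i]=28<=B[j]=33 take 28 → i++
[i=3,j=3] A[i]=29<=B[j]=33 take 29 → i++
[i=4,j=3] A[i]=30<=B[j]=33 take 30 → i++
[i=5,j=3] A[i]=33<=B[j]=33 take 33 → i++
[i=6,j=3] A[i]=35>B[j]=33 take 33 → j++
[i=6,j=4] A[i]=35<=B[j]=35 take 35 → i++
[i=7,j=4] A[i]=37>B[j]=35 take 35 → j++
[i=7,j=5] B done, take A[i]=37 → i++
[i=8,j=5] B done, take A[i]=39 → i++

merged[7] = 30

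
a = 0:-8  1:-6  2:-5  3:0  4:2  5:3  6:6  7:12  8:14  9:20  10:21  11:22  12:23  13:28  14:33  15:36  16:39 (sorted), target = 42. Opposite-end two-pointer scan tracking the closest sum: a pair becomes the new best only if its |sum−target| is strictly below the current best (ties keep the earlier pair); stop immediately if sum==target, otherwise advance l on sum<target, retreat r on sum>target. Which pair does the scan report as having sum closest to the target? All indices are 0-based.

[0,16] -8+39=31 d=11 * → l++
[1,16] -6+39=33 d=9 * → l++
[2,16] -5+39=34 d=8 * → l++
[3,16] 0+39=39 d=3 * → l++
[4,16] 2+39=41 d=1 * → l++
[5,16] 3+39=42 d=0 * → stop

pair (3, 39) with sum 42 (|Δ|=0)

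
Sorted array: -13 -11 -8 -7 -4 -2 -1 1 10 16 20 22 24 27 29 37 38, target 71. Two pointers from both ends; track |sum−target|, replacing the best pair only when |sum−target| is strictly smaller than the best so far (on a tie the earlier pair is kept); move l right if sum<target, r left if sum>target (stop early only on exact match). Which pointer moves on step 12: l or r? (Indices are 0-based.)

l=0 r=16: -13+38=25 d=46 *, l++
l=1 r=16: -11+38=27 d=44 *, l++
l=2 r=16: -8+38=30 d=41 *, l++
l=3 r=16: -7+38=31 d=40 *, l++
l=4 r=16: -4+38=34 d=37 *, l++
l=5 r=16: -2+38=36 d=35 *, l++
l=6 r=16: -1+38=37 d=34 *, l++
l=7 r=16: 1+38=39 d=32 *, l++
l=8 r=16: 10+38=48 d=23 *, l++
l=9 r=16: 16+38=54 d=17 *, l++
l=10 r=16: 20+38=58 d=13 *, l++
l=11 r=16: 22+38=60 d=11 *, l++

l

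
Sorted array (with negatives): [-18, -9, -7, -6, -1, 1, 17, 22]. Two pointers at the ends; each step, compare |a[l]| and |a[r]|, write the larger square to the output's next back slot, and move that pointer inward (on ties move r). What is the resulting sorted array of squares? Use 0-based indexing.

l=0 r=7: |-18|<=|22| out[7]=484, r--
l=0 r=6: |-18|>|17| out[6]=324, l++
l=1 r=6: |-9|<=|17| out[5]=289, r--
l=1 r=5: |-9|>|1| out[4]=81, l++
l=2 r=5: |-7|>|1| out[3]=49, l++
l=3 r=5: |-6|>|1| out[2]=36, l++
l=4 r=5: |-1|<=|1| out[1]=1, r--
l=4 r=4: |-1|<=|-1| out[0]=1, r--

[1, 1, 36, 49, 81, 289, 324, 484]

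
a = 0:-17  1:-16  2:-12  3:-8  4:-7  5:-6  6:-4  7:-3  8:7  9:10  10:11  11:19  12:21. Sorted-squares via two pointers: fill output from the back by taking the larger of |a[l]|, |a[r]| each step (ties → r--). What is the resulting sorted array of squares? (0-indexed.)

l=0 r=12: |-17|<=|21| out[12]=441, r--
l=0 r=11: |-17|<=|19| out[11]=361, r--
l=0 r=10: |-17|>|11| out[10]=289, l++
l=1 r=10: |-16|>|11| out[9]=256, l++
l=2 r=10: |-12|>|11| out[8]=144, l++
l=3 r=10: |-8|<=|11| out[7]=121, r--
l=3 r=9: |-8|<=|10| out[6]=100, r--
l=3 r=8: |-8|>|7| out[5]=64, l++
l=4 r=8: |-7|<=|7| out[4]=49, r--
l=4 r=7: |-7|>|-3| out[3]=49, l++
l=5 r=7: |-6|>|-3| out[2]=36, l++
l=6 r=7: |-4|>|-3| out[1]=16, l++
l=7 r=7: |-3|<=|-3| out[0]=9, r--

[9, 16, 36, 49, 49, 64, 100, 121, 144, 256, 289, 361, 441]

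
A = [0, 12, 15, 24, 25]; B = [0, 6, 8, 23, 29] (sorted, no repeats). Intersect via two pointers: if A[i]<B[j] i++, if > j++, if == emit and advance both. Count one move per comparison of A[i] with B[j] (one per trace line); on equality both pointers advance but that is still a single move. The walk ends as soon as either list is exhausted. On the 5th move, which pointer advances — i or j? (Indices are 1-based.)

i

[i=1,j=1] 0==0 emit → i++,j++
[i=2,j=2] 12>6 → j++
[i=2,j=3] 12>8 → j++
[i=2,j=4] 12<23 → i++
[i=3,j=4] 15<23 → i++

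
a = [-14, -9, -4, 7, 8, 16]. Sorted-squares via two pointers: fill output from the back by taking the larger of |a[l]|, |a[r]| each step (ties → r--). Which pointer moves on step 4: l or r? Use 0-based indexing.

r

[0,5] |-14|<=|16| out[5]=256 → r--
[0,4] |-14|>|8| out[4]=196 → l++
[1,4] |-9|>|8| out[3]=81 → l++
[2,4] |-4|<=|8| out[2]=64 → r--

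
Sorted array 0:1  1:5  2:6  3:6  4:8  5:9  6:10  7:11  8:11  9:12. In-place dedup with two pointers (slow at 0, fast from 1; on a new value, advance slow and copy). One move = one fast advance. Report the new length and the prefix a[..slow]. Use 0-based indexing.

(s=0,f=1) a[fast]=5≠a[slow]=1 write a[1]=5 → slow++,fast++
(s=1,f=2) a[fast]=6≠a[slow]=5 write a[2]=6 → slow++,fast++
(s=2,f=3) a[fast]=6=a[slow] dup → fast++
(s=2,f=4) a[fast]=8≠a[slow]=6 write a[3]=8 → slow++,fast++
(s=3,f=5) a[fast]=9≠a[slow]=8 write a[4]=9 → slow++,fast++
(s=4,f=6) a[fast]=10≠a[slow]=9 write a[5]=10 → slow++,fast++
(s=5,f=7) a[fast]=11≠a[slow]=10 write a[6]=11 → slow++,fast++
(s=6,f=8) a[fast]=11=a[slow] dup → fast++
(s=6,f=9) a[fast]=12≠a[slow]=11 write a[7]=12 → slow++,fast++

length 8; prefix = [1, 5, 6, 8, 9, 10, 11, 12]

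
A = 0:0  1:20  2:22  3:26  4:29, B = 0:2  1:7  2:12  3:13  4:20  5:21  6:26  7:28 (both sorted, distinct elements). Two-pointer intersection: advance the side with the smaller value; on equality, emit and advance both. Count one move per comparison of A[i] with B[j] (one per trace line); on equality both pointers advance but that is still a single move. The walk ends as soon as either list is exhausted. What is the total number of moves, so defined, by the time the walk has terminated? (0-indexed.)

10 moves

[i=0,j=0] 0<2 → i++
[i=1,j=0] 20>2 → j++
[i=1,j=1] 20>7 → j++
[i=1,j=2] 20>12 → j++
[i=1,j=3] 20>13 → j++
[i=1,j=4] 20==20 emit → i++,j++
[i=2,j=5] 22>21 → j++
[i=2,j=6] 22<26 → i++
[i=3,j=6] 26==26 emit → i++,j++
[i=4,j=7] 29>28 → j++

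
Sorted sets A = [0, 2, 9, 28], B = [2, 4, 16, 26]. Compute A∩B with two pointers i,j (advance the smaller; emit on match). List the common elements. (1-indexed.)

[i=1,j=1] 0<2 → i++
[i=2,j=1] 2==2 emit → i++,j++
[i=3,j=2] 9>4 → j++
[i=3,j=3] 9<16 → i++
[i=4,j=3] 28>16 → j++
[i=4,j=4] 28>26 → j++

intersection = [2]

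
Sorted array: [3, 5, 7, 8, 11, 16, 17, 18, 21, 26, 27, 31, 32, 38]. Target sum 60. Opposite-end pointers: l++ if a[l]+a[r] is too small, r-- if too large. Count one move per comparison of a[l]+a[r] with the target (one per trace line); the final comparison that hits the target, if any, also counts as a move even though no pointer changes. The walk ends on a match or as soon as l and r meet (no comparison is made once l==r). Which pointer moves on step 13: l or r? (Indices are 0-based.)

l=0 r=13: 3+38=41 <60, l++
l=1 r=13: 5+38=43 <60, l++
l=2 r=13: 7+38=45 <60, l++
l=3 r=13: 8+38=46 <60, l++
l=4 r=13: 11+38=49 <60, l++
l=5 r=13: 16+38=54 <60, l++
l=6 r=13: 17+38=55 <60, l++
l=7 r=13: 18+38=56 <60, l++
l=8 r=13: 21+38=59 <60, l++
l=9 r=13: 26+38=64 >60, r--
l=9 r=12: 26+32=58 <60, l++
l=10 r=12: 27+32=59 <60, l++
l=11 r=12: 31+32=63 >60, r--

r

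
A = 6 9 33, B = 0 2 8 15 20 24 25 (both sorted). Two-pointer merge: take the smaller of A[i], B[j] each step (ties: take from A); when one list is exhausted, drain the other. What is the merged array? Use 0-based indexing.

[i=0,j=0] A[i]=6>B[j]=0 take 0 → j++
[i=0,j=1] A[i]=6>B[j]=2 take 2 → j++
[i=0,j=2] A[i]=6<=B[j]=8 take 6 → i++
[i=1,j=2] A[i]=9>B[j]=8 take 8 → j++
[i=1,j=3] A[i]=9<=B[j]=15 take 9 → i++
[i=2,j=3] A[i]=33>B[j]=15 take 15 → j++
[i=2,j=4] A[i]=33>B[j]=20 take 20 → j++
[i=2,j=5] A[i]=33>B[j]=24 take 24 → j++
[i=2,j=6] A[i]=33>B[j]=25 take 25 → j++
[i=2,j=7] B done, take A[i]=33 → i++

[0, 2, 6, 8, 9, 15, 20, 24, 25, 33]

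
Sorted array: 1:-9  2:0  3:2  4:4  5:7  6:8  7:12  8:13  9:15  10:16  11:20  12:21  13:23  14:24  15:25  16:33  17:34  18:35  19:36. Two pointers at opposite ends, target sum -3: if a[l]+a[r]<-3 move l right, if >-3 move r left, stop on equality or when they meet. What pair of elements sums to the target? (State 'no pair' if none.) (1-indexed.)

no pair

l=1 r=19: -9+36=27 >-3, r--
l=1 r=18: -9+35=26 >-3, r--
l=1 r=17: -9+34=25 >-3, r--
l=1 r=16: -9+33=24 >-3, r--
l=1 r=15: -9+25=16 >-3, r--
l=1 r=14: -9+24=15 >-3, r--
l=1 r=13: -9+23=14 >-3, r--
l=1 r=12: -9+21=12 >-3, r--
l=1 r=11: -9+20=11 >-3, r--
l=1 r=10: -9+16=7 >-3, r--
l=1 r=9: -9+15=6 >-3, r--
l=1 r=8: -9+13=4 >-3, r--
l=1 r=7: -9+12=3 >-3, r--
l=1 r=6: -9+8=-1 >-3, r--
l=1 r=5: -9+7=-2 >-3, r--
l=1 r=4: -9+4=-5 <-3, l++
l=2 r=4: 0+4=4 >-3, r--
l=2 r=3: 0+2=2 >-3, r--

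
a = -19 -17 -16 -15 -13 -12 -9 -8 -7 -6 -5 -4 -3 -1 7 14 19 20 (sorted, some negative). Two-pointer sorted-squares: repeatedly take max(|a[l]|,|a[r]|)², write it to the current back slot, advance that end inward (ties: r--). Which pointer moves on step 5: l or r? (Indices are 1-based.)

l=1 r=18: |-19|<=|20| out[18]=400, r--
l=1 r=17: |-19|<=|19| out[17]=361, r--
l=1 r=16: |-19|>|14| out[16]=361, l++
l=2 r=16: |-17|>|14| out[15]=289, l++
l=3 r=16: |-16|>|14| out[14]=256, l++

l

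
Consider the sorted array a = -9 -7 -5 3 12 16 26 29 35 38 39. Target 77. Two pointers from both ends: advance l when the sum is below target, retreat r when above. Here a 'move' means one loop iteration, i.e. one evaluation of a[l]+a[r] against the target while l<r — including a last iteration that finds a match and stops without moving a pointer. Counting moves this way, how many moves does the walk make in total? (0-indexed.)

l=0 r=10: -9+39=30 <77, l++
l=1 r=10: -7+39=32 <77, l++
l=2 r=10: -5+39=34 <77, l++
l=3 r=10: 3+39=42 <77, l++
l=4 r=10: 12+39=51 <77, l++
l=5 r=10: 16+39=55 <77, l++
l=6 r=10: 26+39=65 <77, l++
l=7 r=10: 29+39=68 <77, l++
l=8 r=10: 35+39=74 <77, l++
l=9 r=10: 38+39=77, found

10 moves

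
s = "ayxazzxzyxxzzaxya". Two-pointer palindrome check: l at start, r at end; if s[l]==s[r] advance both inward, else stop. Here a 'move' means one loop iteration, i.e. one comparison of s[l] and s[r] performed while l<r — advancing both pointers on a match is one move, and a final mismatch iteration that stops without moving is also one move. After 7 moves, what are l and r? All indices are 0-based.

l=7, r=9

l=0 r=16: 'a'=='a', l++,r--
l=1 r=15: 'y'=='y', l++,r--
l=2 r=14: 'x'=='x', l++,r--
l=3 r=13: 'a'=='a', l++,r--
l=4 r=12: 'z'=='z', l++,r--
l=5 r=11: 'z'=='z', l++,r--
l=6 r=10: 'x'=='x', l++,r--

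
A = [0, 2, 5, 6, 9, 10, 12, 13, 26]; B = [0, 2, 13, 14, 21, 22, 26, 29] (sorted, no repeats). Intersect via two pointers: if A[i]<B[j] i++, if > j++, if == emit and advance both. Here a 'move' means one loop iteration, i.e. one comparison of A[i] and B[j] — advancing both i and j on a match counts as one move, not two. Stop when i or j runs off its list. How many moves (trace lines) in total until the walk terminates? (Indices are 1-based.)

[i=1,j=1] 0==0 emit → i++,j++
[i=2,j=2] 2==2 emit → i++,j++
[i=3,j=3] 5<13 → i++
[i=4,j=3] 6<13 → i++
[i=5,j=3] 9<13 → i++
[i=6,j=3] 10<13 → i++
[i=7,j=3] 12<13 → i++
[i=8,j=3] 13==13 emit → i++,j++
[i=9,j=4] 26>14 → j++
[i=9,j=5] 26>21 → j++
[i=9,j=6] 26>22 → j++
[i=9,j=7] 26==26 emit → i++,j++

12 moves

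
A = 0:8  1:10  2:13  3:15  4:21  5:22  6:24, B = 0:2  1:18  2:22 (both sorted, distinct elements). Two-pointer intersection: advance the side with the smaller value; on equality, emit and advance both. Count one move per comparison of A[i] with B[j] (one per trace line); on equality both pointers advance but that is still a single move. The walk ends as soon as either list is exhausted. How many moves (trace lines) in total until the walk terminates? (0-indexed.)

[i=0,j=0] 8>2 → j++
[i=0,j=1] 8<18 → i++
[i=1,j=1] 10<18 → i++
[i=2,j=1] 13<18 → i++
[i=3,j=1] 15<18 → i++
[i=4,j=1] 21>18 → j++
[i=4,j=2] 21<22 → i++
[i=5,j=2] 22==22 emit → i++,j++

8 moves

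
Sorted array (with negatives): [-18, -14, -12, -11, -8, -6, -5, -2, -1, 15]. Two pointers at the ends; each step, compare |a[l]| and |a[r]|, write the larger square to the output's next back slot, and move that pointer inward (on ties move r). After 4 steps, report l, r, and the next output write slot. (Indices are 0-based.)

l=3, r=8, next write slot=5

[0,9] |-18|>|15| out[9]=324 → l++
[1,9] |-14|<=|15| out[8]=225 → r--
[1,8] |-14|>|-1| out[7]=196 → l++
[2,8] |-12|>|-1| out[6]=144 → l++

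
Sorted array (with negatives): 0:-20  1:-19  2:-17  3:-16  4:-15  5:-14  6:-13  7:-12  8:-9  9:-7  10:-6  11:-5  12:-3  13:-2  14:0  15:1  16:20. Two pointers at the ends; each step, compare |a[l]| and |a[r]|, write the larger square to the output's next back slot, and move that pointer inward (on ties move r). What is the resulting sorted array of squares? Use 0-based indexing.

[0,16] |-20|<=|20| out[16]=400 → r--
[0,15] |-20|>|1| out[15]=400 → l++
[1,15] |-19|>|1| out[14]=361 → l++
[2,15] |-17|>|1| out[13]=289 → l++
[3,15] |-16|>|1| out[12]=256 → l++
[4,15] |-15|>|1| out[11]=225 → l++
[5,15] |-14|>|1| out[10]=196 → l++
[6,15] |-13|>|1| out[9]=169 → l++
[7,15] |-12|>|1| out[8]=144 → l++
[8,15] |-9|>|1| out[7]=81 → l++
[9,15] |-7|>|1| out[6]=49 → l++
[10,15] |-6|>|1| out[5]=36 → l++
[11,15] |-5|>|1| out[4]=25 → l++
[12,15] |-3|>|1| out[3]=9 → l++
[13,15] |-2|>|1| out[2]=4 → l++
[14,15] |0|<=|1| out[1]=1 → r--
[14,14] |0|<=|0| out[0]=0 → r--

[0, 1, 4, 9, 25, 36, 49, 81, 144, 169, 196, 225, 256, 289, 361, 400, 400]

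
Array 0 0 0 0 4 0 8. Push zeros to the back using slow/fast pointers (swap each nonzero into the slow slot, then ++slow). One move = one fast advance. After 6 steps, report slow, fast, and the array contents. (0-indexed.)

slow=1, fast=6, a=[4, 0, 0, 0, 0, 0, 8]

(s=0,f=0) a[fast]=0 → fast++
(s=0,f=1) a[fast]=0 → fast++
(s=0,f=2) a[fast]=0 → fast++
(s=0,f=3) a[fast]=0 → fast++
(s=0,f=4) a[fast]=4≠0 swap→a[0]=4 → slow++,fast++
(s=1,f=5) a[fast]=0 → fast++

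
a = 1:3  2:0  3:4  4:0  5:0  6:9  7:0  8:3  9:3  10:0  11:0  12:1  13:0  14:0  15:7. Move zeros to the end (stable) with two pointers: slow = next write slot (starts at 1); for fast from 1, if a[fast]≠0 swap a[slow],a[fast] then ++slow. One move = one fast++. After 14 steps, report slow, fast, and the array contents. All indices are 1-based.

(s=1,f=1) a[fast]=3≠0 swap→a[1]=3 → slow++,fast++
(s=2,f=2) a[fast]=0 → fast++
(s=2,f=3) a[fast]=4≠0 swap→a[2]=4 → slow++,fast++
(s=3,f=4) a[fast]=0 → fast++
(s=3,f=5) a[fast]=0 → fast++
(s=3,f=6) a[fast]=9≠0 swap→a[3]=9 → slow++,fast++
(s=4,f=7) a[fast]=0 → fast++
(s=4,f=8) a[fast]=3≠0 swap→a[4]=3 → slow++,fast++
(s=5,f=9) a[fast]=3≠0 swap→a[5]=3 → slow++,fast++
(s=6,f=10) a[fast]=0 → fast++
(s=6,f=11) a[fast]=0 → fast++
(s=6,f=12) a[fast]=1≠0 swap→a[6]=1 → slow++,fast++
(s=7,f=13) a[fast]=0 → fast++
(s=7,f=14) a[fast]=0 → fast++

slow=7, fast=15, a=[3, 4, 9, 3, 3, 1, 0, 0, 0, 0, 0, 0, 0, 0, 7]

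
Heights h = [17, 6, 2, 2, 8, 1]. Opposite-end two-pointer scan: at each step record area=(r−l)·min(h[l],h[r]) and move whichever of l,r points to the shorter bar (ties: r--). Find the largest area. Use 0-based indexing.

max area = 32

l=0 r=5: min(17,1)*5=5 best=5 *, r--
l=0 r=4: min(17,8)*4=32 best=32 *, r--
l=0 r=3: min(17,2)*3=6 best=32, r--
l=0 r=2: min(17,2)*2=4 best=32, r--
l=0 r=1: min(17,6)*1=6 best=32, r--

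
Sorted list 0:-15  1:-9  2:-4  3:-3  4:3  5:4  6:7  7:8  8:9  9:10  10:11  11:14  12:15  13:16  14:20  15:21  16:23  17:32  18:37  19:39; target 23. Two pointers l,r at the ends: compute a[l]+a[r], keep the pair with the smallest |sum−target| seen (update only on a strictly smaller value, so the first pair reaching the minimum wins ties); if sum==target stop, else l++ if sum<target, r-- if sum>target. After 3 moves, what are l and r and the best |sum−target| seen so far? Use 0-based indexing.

[0,19] -15+39=24 d=1 * → r--
[0,18] -15+37=22 d=1 → l++
[1,18] -9+37=28 d=5 → r--

l=1, r=17, best |Δ|=1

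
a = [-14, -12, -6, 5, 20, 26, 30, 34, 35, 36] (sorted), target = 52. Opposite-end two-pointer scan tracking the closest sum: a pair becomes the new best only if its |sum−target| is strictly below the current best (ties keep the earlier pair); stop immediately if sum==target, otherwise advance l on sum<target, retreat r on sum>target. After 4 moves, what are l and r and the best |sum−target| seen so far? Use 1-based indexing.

[1,10] -14+36=22 d=30 * → l++
[2,10] -12+36=24 d=28 * → l++
[3,10] -6+36=30 d=22 * → l++
[4,10] 5+36=41 d=11 * → l++

l=5, r=10, best |Δ|=11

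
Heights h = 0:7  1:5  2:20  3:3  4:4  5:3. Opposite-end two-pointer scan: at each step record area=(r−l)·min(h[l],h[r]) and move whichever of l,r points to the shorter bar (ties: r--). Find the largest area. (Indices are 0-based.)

l=0 r=5: min(7,3)*5=15 best=15 *, r--
l=0 r=4: min(7,4)*4=16 best=16 *, r--
l=0 r=3: min(7,3)*3=9 best=16, r--
l=0 r=2: min(7,20)*2=14 best=16, l++
l=1 r=2: min(5,20)*1=5 best=16, l++

max area = 16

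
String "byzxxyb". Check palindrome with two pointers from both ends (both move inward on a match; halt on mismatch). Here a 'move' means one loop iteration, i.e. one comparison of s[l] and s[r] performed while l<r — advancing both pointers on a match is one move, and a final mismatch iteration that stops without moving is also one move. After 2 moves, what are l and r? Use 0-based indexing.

[0,6] 'b'=='b' → l++,r--
[1,5] 'y'=='y' → l++,r--

l=2, r=4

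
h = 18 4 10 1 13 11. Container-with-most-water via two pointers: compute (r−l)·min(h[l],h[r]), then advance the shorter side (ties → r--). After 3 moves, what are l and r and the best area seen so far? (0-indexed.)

[0,5] min(18,11)*5=55 best=55 * → r--
[0,4] min(18,13)*4=52 best=55 → r--
[0,3] min(18,1)*3=3 best=55 → r--

l=0, r=2, best area=55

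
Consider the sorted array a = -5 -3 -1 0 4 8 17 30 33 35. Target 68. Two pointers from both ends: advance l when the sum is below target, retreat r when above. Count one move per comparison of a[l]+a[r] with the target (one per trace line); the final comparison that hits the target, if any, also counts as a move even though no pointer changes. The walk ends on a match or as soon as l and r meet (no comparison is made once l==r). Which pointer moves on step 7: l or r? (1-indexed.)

l

l=1 r=10: -5+35=30 <68, l++
l=2 r=10: -3+35=32 <68, l++
l=3 r=10: -1+35=34 <68, l++
l=4 r=10: 0+35=35 <68, l++
l=5 r=10: 4+35=39 <68, l++
l=6 r=10: 8+35=43 <68, l++
l=7 r=10: 17+35=52 <68, l++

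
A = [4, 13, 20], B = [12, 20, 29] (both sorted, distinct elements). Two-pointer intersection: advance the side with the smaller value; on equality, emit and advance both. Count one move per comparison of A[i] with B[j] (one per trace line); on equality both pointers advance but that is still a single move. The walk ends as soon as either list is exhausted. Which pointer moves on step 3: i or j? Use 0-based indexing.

i=0 j=0: 4<12, i++
i=1 j=0: 13>12, j++
i=1 j=1: 13<20, i++

i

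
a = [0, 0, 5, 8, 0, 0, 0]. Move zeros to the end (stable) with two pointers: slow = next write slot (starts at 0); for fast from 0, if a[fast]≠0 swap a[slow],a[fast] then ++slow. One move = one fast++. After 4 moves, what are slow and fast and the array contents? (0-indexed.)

slow=0 fast=0: a[fast]=0, fast++
slow=0 fast=1: a[fast]=0, fast++
slow=0 fast=2: a[fast]=5≠0 swap→a[0]=5, slow++,fast++
slow=1 fast=3: a[fast]=8≠0 swap→a[1]=8, slow++,fast++

slow=2, fast=4, a=[5, 8, 0, 0, 0, 0, 0]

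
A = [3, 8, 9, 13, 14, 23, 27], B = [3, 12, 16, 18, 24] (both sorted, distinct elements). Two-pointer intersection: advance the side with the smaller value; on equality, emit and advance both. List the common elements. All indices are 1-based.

i=1 j=1: 3==3 emit, i++,j++
i=2 j=2: 8<12, i++
i=3 j=2: 9<12, i++
i=4 j=2: 13>12, j++
i=4 j=3: 13<16, i++
i=5 j=3: 14<16, i++
i=6 j=3: 23>16, j++
i=6 j=4: 23>18, j++
i=6 j=5: 23<24, i++
i=7 j=5: 27>24, j++

intersection = [3]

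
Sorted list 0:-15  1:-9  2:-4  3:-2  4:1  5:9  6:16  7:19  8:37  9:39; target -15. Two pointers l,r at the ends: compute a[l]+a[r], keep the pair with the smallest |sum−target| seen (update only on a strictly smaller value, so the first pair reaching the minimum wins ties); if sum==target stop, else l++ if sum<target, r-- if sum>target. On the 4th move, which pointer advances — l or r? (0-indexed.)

[0,9] -15+39=24 d=39 * → r--
[0,8] -15+37=22 d=37 * → r--
[0,7] -15+19=4 d=19 * → r--
[0,6] -15+16=1 d=16 * → r--

r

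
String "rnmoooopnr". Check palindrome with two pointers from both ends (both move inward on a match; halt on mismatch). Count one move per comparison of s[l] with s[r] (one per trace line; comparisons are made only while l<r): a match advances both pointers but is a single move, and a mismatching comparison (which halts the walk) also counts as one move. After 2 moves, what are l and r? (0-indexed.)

[0,9] 'r'=='r' → l++,r--
[1,8] 'n'=='n' → l++,r--

l=2, r=7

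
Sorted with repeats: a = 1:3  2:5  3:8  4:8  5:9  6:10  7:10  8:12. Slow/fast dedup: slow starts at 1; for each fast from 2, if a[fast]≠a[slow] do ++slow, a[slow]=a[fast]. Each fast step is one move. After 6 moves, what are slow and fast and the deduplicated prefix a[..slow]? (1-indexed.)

slow=5, fast=8, prefix=[3, 5, 8, 9, 10]

slow=1 fast=2: a[fast]=5≠a[slow]=3 write a[2]=5, slow++,fast++
slow=2 fast=3: a[fast]=8≠a[slow]=5 write a[3]=8, slow++,fast++
slow=3 fast=4: a[fast]=8=a[slow] dup, fast++
slow=3 fast=5: a[fast]=9≠a[slow]=8 write a[4]=9, slow++,fast++
slow=4 fast=6: a[fast]=10≠a[slow]=9 write a[5]=10, slow++,fast++
slow=5 fast=7: a[fast]=10=a[slow] dup, fast++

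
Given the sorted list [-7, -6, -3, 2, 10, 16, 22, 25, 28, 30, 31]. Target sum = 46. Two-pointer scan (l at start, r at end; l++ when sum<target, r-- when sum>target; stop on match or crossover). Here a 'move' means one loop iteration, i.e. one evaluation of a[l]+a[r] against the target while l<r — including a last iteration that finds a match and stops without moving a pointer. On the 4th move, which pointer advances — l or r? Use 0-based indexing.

[0,10] -7+31=24 <46 → l++
[1,10] -6+31=25 <46 → l++
[2,10] -3+31=28 <46 → l++
[3,10] 2+31=33 <46 → l++

l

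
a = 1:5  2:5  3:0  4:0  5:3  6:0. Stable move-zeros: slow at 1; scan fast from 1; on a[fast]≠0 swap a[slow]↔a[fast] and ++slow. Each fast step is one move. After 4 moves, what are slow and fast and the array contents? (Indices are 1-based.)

slow=1 fast=1: a[fast]=5≠0 swap→a[1]=5, slow++,fast++
slow=2 fast=2: a[fast]=5≠0 swap→a[2]=5, slow++,fast++
slow=3 fast=3: a[fast]=0, fast++
slow=3 fast=4: a[fast]=0, fast++

slow=3, fast=5, a=[5, 5, 0, 0, 3, 0]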